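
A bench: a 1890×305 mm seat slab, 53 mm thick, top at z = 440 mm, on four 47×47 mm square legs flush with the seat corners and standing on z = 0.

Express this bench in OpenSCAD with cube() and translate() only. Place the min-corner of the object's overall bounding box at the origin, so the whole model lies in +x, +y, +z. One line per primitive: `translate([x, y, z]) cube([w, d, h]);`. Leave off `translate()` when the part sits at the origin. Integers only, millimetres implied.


translate([0, 0, 387]) cube([1890, 305, 53]);
cube([47, 47, 387]);
translate([0, 258, 0]) cube([47, 47, 387]);
translate([1843, 0, 0]) cube([47, 47, 387]);
translate([1843, 258, 0]) cube([47, 47, 387]);


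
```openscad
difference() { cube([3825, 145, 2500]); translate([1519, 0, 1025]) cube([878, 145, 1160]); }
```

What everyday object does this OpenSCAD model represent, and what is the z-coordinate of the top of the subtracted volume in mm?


A wall with a window opening. The window head height is 2185 mm.

A wall with a rectangular opening subtracted — a window. Sill at z = 1025, opening 1160 mm tall, so the head is at 1025 + 1160 = 2185 mm.


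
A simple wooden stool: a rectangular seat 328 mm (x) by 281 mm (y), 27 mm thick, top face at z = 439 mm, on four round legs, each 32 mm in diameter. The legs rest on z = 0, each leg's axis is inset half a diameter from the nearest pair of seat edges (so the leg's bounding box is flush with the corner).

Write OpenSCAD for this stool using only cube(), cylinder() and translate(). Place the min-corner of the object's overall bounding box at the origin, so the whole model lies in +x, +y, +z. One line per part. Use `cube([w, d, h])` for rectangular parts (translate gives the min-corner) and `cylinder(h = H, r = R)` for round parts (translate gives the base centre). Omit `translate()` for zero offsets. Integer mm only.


translate([0, 0, 412]) cube([328, 281, 27]);
translate([16, 16, 0]) cylinder(h = 412, r = 16);
translate([312, 16, 0]) cylinder(h = 412, r = 16);
translate([16, 265, 0]) cylinder(h = 412, r = 16);
translate([312, 265, 0]) cylinder(h = 412, r = 16);


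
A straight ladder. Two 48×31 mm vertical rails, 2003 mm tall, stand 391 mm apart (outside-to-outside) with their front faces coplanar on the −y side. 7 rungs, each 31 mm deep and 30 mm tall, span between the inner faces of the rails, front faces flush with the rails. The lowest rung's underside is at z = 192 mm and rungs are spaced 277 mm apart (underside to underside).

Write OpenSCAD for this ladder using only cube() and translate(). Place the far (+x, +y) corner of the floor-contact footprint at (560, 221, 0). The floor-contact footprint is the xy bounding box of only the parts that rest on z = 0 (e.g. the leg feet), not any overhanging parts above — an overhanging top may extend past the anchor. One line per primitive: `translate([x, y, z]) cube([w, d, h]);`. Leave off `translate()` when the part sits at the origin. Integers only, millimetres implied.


// rung span = 391 - 2*48 = 295
// rung[k] z = 192 + k*277
translate([169, 190, 0]) cube([48, 31, 2003]);
translate([512, 190, 0]) cube([48, 31, 2003]);
translate([217, 190, 192]) cube([295, 31, 30]);
translate([217, 190, 469]) cube([295, 31, 30]);
translate([217, 190, 746]) cube([295, 31, 30]);
translate([217, 190, 1023]) cube([295, 31, 30]);
translate([217, 190, 1300]) cube([295, 31, 30]);
translate([217, 190, 1577]) cube([295, 31, 30]);
translate([217, 190, 1854]) cube([295, 31, 30]);


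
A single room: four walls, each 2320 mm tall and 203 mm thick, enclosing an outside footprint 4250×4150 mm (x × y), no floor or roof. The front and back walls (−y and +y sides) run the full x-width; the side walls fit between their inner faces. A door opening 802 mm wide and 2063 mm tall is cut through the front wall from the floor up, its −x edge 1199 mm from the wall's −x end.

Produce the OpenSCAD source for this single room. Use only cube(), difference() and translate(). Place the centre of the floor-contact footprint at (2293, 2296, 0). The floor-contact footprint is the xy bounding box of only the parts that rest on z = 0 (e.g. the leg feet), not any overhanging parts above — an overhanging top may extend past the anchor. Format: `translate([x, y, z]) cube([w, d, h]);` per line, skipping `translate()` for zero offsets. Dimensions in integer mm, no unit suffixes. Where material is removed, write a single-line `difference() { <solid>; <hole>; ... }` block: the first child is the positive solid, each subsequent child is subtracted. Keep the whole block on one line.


difference() { translate([168, 221, 0]) cube([4250, 203, 2320]); translate([1367, 221, 0]) cube([802, 203, 2063]); }
translate([168, 4168, 0]) cube([4250, 203, 2320]);
translate([168, 424, 0]) cube([203, 3744, 2320]);
translate([4215, 424, 0]) cube([203, 3744, 2320]);


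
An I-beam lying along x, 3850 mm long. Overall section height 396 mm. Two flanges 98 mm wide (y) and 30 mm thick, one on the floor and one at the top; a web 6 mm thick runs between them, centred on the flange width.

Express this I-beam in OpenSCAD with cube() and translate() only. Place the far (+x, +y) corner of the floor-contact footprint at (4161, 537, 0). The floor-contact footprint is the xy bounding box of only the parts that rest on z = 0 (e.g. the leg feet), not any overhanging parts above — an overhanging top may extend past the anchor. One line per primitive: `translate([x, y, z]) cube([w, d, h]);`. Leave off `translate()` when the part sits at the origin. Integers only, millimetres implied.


translate([311, 439, 0]) cube([3850, 98, 30]);
translate([311, 485, 30]) cube([3850, 6, 336]);
translate([311, 439, 366]) cube([3850, 98, 30]);


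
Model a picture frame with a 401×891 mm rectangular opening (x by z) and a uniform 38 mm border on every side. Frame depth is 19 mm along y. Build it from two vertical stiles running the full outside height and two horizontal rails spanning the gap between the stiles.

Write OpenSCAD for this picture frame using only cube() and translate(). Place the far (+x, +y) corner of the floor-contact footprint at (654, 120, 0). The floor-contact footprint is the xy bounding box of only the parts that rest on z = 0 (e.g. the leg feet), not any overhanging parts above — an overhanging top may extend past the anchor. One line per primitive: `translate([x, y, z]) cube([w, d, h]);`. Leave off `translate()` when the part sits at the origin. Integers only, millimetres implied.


translate([177, 101, 0]) cube([38, 19, 967]);
translate([616, 101, 0]) cube([38, 19, 967]);
translate([215, 101, 0]) cube([401, 19, 38]);
translate([215, 101, 929]) cube([401, 19, 38]);


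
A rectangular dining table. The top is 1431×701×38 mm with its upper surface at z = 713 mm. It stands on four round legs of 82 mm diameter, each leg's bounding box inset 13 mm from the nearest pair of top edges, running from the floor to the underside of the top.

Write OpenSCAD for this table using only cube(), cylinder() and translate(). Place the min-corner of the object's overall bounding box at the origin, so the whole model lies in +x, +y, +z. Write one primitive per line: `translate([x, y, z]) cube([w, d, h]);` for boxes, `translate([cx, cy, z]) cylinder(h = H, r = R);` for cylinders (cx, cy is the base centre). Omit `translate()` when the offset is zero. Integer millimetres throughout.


// leg_h = 713 - 38 = 675
translate([0, 0, 675]) cube([1431, 701, 38]);
translate([54, 54, 0]) cylinder(h = 675, r = 41);
translate([1377, 54, 0]) cylinder(h = 675, r = 41);
translate([54, 647, 0]) cylinder(h = 675, r = 41);
translate([1377, 647, 0]) cylinder(h = 675, r = 41);


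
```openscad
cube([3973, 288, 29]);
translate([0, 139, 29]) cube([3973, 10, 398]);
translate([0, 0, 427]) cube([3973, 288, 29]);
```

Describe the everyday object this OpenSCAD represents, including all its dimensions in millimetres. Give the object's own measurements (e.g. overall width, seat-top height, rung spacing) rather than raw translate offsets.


An I-beam lying along x, 3973 mm long. Overall section height 456 mm. Two flanges 288 mm wide (y) and 29 mm thick, one on the floor and one at the top; a web 10 mm thick runs between them, centred on the flange width.


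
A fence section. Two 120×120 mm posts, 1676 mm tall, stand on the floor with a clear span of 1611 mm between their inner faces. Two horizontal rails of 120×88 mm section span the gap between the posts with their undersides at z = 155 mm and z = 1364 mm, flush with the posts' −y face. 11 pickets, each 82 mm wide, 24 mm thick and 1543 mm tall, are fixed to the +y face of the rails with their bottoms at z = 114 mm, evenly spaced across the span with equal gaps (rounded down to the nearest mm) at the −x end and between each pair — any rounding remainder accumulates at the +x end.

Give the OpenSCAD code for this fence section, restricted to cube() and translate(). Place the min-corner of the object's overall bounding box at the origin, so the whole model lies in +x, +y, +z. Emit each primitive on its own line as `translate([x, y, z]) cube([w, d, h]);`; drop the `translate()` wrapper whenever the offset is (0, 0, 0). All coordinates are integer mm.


cube([120, 120, 1676]);
translate([1731, 0, 0]) cube([120, 120, 1676]);
translate([120, 0, 155]) cube([1611, 120, 88]);
translate([120, 0, 1364]) cube([1611, 120, 88]);
translate([179, 120, 114]) cube([82, 24, 1543]);
translate([320, 120, 114]) cube([82, 24, 1543]);
translate([461, 120, 114]) cube([82, 24, 1543]);
translate([602, 120, 114]) cube([82, 24, 1543]);
translate([743, 120, 114]) cube([82, 24, 1543]);
translate([884, 120, 114]) cube([82, 24, 1543]);
translate([1025, 120, 114]) cube([82, 24, 1543]);
translate([1166, 120, 114]) cube([82, 24, 1543]);
translate([1307, 120, 114]) cube([82, 24, 1543]);
translate([1448, 120, 114]) cube([82, 24, 1543]);
translate([1589, 120, 114]) cube([82, 24, 1543]);


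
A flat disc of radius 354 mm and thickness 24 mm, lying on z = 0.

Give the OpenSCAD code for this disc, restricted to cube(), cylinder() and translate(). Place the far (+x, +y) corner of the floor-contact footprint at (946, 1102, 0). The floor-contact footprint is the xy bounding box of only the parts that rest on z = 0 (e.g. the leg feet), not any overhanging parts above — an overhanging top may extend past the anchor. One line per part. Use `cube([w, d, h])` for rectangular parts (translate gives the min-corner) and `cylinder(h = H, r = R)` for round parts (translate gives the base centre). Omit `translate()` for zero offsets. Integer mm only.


translate([592, 748, 0]) cylinder(h = 24, r = 354);


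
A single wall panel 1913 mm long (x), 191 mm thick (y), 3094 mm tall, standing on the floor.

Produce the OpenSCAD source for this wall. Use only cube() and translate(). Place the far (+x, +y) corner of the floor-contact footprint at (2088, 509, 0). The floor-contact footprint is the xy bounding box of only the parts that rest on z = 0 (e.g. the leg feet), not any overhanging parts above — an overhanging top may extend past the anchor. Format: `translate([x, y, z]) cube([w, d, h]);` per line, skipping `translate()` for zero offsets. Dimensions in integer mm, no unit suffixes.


translate([175, 318, 0]) cube([1913, 191, 3094]);


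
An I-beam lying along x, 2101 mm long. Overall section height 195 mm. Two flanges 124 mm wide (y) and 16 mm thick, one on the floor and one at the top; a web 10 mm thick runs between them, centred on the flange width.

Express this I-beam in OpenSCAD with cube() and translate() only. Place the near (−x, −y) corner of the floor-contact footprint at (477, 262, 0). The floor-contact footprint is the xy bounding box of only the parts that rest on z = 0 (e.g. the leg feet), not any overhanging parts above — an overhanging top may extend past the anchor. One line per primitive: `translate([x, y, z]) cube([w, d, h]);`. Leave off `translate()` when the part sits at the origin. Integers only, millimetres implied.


translate([477, 262, 0]) cube([2101, 124, 16]);
translate([477, 319, 16]) cube([2101, 10, 163]);
translate([477, 262, 179]) cube([2101, 124, 16]);


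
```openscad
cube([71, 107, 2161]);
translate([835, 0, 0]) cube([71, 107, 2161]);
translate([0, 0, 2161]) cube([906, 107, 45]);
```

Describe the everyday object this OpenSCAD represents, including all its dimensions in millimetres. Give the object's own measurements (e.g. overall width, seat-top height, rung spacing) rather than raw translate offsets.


A door frame. The clear opening is 764 mm wide and 2161 mm high. Two 71 mm wide jambs, 107 mm deep, stand either side of the opening from the floor to the top of the opening. A 45 mm thick head sits across the top of both jambs, spanning the full outside width of the frame.


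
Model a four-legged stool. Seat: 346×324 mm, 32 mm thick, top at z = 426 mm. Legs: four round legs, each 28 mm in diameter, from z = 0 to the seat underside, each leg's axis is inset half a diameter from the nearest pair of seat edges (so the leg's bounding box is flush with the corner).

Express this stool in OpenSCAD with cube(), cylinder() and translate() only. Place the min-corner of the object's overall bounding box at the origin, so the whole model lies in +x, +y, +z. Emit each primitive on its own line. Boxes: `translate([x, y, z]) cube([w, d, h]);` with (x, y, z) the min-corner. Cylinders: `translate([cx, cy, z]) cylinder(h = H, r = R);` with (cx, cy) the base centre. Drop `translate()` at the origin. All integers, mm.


// leg_h = 426 - 32 = 394
translate([0, 0, 394]) cube([346, 324, 32]);
translate([14, 14, 0]) cylinder(h = 394, r = 14);
translate([332, 14, 0]) cylinder(h = 394, r = 14);
translate([14, 310, 0]) cylinder(h = 394, r = 14);
translate([332, 310, 0]) cylinder(h = 394, r = 14);


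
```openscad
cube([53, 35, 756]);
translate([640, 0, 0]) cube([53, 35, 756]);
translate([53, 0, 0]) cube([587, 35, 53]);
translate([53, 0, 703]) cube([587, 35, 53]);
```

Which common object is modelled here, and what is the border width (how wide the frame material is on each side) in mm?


A picture frame. The border width is 53 mm.

Four thin pieces enclosing a rectangular opening — a picture frame. The two full-height stiles are 756 mm tall; the top rail sits at z = 703 and is 53 mm tall, so the border above the opening is 756 − 703 = 53 mm, matching the stile x-width.


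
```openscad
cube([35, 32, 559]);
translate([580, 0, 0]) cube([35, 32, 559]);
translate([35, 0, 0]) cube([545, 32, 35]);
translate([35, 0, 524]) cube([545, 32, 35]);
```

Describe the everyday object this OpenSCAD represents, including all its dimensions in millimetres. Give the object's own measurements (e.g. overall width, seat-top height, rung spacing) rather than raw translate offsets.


A rectangular picture frame lying in the x–z plane (depth along y). The opening is 545 mm wide (x) by 489 mm tall (z), surrounded by a border 35 mm wide on all four sides. The frame is 32 mm deep and is made of two full-height vertical stiles with two horizontal rails fitted between them.


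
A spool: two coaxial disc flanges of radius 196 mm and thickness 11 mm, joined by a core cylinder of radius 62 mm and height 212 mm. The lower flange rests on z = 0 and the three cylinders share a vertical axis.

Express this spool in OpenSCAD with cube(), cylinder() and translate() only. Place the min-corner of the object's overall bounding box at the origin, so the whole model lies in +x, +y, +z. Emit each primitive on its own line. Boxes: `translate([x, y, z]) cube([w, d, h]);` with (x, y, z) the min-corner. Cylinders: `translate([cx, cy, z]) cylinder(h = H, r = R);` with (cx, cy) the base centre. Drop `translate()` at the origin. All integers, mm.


translate([196, 196, 0]) cylinder(h = 11, r = 196);
translate([196, 196, 11]) cylinder(h = 212, r = 62);
translate([196, 196, 223]) cylinder(h = 11, r = 196);


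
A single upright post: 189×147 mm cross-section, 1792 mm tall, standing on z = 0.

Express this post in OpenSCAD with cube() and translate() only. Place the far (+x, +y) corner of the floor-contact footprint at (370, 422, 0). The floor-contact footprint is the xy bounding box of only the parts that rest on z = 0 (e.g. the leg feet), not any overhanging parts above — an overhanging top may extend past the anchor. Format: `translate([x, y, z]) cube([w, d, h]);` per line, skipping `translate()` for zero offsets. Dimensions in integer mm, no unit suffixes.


translate([181, 275, 0]) cube([189, 147, 1792]);


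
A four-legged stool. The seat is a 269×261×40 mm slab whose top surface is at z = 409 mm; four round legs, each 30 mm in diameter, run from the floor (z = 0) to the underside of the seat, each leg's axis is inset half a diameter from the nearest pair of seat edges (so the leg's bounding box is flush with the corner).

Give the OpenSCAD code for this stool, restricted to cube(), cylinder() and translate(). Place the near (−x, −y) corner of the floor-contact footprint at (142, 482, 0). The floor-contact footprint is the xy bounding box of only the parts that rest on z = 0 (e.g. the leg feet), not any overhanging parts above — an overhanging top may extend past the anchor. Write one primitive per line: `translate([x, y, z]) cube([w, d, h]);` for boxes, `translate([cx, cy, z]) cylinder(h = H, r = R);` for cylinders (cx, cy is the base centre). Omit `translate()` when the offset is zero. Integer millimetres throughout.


translate([142, 482, 369]) cube([269, 261, 40]);
translate([157, 497, 0]) cylinder(h = 369, r = 15);
translate([396, 497, 0]) cylinder(h = 369, r = 15);
translate([157, 728, 0]) cylinder(h = 369, r = 15);
translate([396, 728, 0]) cylinder(h = 369, r = 15);


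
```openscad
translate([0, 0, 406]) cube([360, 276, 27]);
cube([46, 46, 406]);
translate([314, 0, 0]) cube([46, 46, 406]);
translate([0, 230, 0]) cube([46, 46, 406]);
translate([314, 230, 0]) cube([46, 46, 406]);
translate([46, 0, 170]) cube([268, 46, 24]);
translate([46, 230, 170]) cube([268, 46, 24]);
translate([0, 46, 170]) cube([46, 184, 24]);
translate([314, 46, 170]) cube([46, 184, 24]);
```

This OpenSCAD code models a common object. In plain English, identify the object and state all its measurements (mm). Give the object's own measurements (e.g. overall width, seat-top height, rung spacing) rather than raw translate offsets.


A four-legged stool. The seat is a 360×276×27 mm slab whose top surface is at z = 433 mm; four square legs, each 46×46 mm in cross-section, run from the floor (z = 0) to the underside of the seat, each flush with a corner of the seat. Four stretchers, 46 mm wide and 24 mm tall, connect adjacent legs with their undersides at z = 170 mm, each running between the inner faces of the legs it joins and aligned with the legs' outer faces on the other axis.


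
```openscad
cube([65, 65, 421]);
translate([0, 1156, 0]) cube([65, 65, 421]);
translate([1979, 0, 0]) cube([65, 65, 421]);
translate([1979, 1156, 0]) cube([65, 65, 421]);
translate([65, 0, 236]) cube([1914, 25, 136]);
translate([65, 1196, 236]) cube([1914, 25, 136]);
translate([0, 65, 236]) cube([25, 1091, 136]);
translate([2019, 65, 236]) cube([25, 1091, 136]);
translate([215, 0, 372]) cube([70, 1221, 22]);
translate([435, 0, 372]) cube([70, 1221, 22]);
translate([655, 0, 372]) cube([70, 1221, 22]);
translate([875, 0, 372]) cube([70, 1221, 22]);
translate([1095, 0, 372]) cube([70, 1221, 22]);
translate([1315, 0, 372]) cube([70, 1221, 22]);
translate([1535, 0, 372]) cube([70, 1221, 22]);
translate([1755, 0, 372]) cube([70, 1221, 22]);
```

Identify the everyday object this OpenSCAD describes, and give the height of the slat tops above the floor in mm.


A bed frame. The slat-top height is 394 mm.

Four posts, four rails, and a row of slats — a bed frame. Slats sit on the rails at z = 236 + 136 = 372; with slat thickness 22, the top is 394 mm.


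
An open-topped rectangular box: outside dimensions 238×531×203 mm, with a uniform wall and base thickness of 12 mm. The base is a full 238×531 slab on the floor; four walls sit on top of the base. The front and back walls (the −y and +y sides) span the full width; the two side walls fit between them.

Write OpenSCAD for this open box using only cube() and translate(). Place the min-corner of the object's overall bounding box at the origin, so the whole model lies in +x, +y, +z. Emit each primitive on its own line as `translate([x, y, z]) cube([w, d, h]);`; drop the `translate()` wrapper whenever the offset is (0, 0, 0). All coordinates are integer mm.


cube([238, 531, 12]);
translate([0, 0, 12]) cube([238, 12, 191]);
translate([0, 519, 12]) cube([238, 12, 191]);
translate([0, 12, 12]) cube([12, 507, 191]);
translate([226, 12, 12]) cube([12, 507, 191]);


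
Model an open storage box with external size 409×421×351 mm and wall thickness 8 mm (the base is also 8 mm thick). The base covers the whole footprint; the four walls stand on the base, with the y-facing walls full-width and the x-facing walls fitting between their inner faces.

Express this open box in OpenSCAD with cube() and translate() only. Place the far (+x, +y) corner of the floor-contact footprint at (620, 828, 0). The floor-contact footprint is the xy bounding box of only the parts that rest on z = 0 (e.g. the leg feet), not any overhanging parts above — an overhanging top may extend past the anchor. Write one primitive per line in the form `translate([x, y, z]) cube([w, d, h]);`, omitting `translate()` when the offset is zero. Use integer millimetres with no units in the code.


translate([211, 407, 0]) cube([409, 421, 8]);
translate([211, 407, 8]) cube([409, 8, 343]);
translate([211, 820, 8]) cube([409, 8, 343]);
translate([211, 415, 8]) cube([8, 405, 343]);
translate([612, 415, 8]) cube([8, 405, 343]);


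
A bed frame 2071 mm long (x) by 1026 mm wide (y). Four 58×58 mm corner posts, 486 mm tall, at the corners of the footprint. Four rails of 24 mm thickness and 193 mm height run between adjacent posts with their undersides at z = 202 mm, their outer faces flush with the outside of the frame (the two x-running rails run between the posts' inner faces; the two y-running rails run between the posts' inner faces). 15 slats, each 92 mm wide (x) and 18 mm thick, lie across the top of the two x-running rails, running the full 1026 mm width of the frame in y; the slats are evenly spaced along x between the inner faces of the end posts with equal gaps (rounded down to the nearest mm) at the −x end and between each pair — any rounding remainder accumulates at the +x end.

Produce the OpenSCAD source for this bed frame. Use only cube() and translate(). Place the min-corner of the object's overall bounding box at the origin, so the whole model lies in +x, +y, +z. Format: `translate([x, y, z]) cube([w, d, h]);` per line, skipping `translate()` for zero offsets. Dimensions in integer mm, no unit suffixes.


cube([58, 58, 486]);
translate([0, 968, 0]) cube([58, 58, 486]);
translate([2013, 0, 0]) cube([58, 58, 486]);
translate([2013, 968, 0]) cube([58, 58, 486]);
translate([58, 0, 202]) cube([1955, 24, 193]);
translate([58, 1002, 202]) cube([1955, 24, 193]);
translate([0, 58, 202]) cube([24, 910, 193]);
translate([2047, 58, 202]) cube([24, 910, 193]);
translate([93, 0, 395]) cube([92, 1026, 18]);
translate([220, 0, 395]) cube([92, 1026, 18]);
translate([347, 0, 395]) cube([92, 1026, 18]);
translate([474, 0, 395]) cube([92, 1026, 18]);
translate([601, 0, 395]) cube([92, 1026, 18]);
translate([728, 0, 395]) cube([92, 1026, 18]);
translate([855, 0, 395]) cube([92, 1026, 18]);
translate([982, 0, 395]) cube([92, 1026, 18]);
translate([1109, 0, 395]) cube([92, 1026, 18]);
translate([1236, 0, 395]) cube([92, 1026, 18]);
translate([1363, 0, 395]) cube([92, 1026, 18]);
translate([1490, 0, 395]) cube([92, 1026, 18]);
translate([1617, 0, 395]) cube([92, 1026, 18]);
translate([1744, 0, 395]) cube([92, 1026, 18]);
translate([1871, 0, 395]) cube([92, 1026, 18]);


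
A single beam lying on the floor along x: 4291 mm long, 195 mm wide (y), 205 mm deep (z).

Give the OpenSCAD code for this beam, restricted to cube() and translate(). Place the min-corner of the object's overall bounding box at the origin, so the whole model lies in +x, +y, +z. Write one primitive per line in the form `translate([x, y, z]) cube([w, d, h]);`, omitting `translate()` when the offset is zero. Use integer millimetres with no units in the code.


cube([4291, 195, 205]);


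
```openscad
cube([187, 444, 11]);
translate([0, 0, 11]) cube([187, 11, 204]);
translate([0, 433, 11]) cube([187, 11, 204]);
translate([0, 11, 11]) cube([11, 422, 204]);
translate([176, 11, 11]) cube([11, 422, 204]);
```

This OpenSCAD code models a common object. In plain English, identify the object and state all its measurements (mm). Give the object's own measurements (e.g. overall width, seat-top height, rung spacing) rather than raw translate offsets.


An open-topped rectangular box: outside dimensions 187×444×215 mm, with a uniform wall and base thickness of 11 mm. The base is a full 187×444 slab on the floor; four walls sit on top of the base. The front and back walls (the −y and +y sides) span the full width; the two side walls fit between them.


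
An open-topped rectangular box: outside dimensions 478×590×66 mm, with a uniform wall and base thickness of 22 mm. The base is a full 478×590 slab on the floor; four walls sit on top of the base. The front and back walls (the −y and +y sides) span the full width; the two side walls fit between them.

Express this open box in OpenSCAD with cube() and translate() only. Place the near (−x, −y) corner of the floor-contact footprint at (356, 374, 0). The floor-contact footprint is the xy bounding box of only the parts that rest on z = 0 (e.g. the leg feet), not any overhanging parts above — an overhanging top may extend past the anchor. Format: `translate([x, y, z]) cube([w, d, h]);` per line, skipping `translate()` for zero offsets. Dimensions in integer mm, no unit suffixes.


translate([356, 374, 0]) cube([478, 590, 22]);
translate([356, 374, 22]) cube([478, 22, 44]);
translate([356, 942, 22]) cube([478, 22, 44]);
translate([356, 396, 22]) cube([22, 546, 44]);
translate([812, 396, 22]) cube([22, 546, 44]);


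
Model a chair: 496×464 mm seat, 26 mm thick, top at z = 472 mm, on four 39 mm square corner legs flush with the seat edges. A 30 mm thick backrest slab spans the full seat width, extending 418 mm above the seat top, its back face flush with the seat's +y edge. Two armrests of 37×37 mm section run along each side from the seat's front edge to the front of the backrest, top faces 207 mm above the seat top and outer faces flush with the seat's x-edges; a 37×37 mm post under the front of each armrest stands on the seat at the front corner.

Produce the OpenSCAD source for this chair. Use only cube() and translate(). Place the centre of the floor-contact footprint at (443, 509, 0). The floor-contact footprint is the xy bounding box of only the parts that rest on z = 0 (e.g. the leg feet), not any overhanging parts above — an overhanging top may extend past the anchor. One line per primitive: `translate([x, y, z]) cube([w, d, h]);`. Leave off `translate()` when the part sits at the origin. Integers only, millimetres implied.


// leg_h = 472 - 26 = 446
// arm post h = 207 - 37 = 170
translate([195, 277, 446]) cube([496, 464, 26]);
translate([195, 277, 0]) cube([39, 39, 446]);
translate([652, 277, 0]) cube([39, 39, 446]);
translate([195, 702, 0]) cube([39, 39, 446]);
translate([652, 702, 0]) cube([39, 39, 446]);
translate([195, 711, 472]) cube([496, 30, 418]);
translate([195, 277, 642]) cube([37, 434, 37]);
translate([654, 277, 642]) cube([37, 434, 37]);
translate([195, 277, 472]) cube([37, 37, 170]);
translate([654, 277, 472]) cube([37, 37, 170]);


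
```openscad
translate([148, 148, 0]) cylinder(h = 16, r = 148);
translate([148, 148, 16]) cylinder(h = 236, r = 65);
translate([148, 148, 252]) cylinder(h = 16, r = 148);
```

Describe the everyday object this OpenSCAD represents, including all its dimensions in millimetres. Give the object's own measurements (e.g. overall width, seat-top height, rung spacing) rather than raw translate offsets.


A spool: two coaxial disc flanges of radius 148 mm and thickness 16 mm, joined by a core cylinder of radius 65 mm and height 236 mm. The lower flange rests on z = 0 and the three cylinders share a vertical axis.


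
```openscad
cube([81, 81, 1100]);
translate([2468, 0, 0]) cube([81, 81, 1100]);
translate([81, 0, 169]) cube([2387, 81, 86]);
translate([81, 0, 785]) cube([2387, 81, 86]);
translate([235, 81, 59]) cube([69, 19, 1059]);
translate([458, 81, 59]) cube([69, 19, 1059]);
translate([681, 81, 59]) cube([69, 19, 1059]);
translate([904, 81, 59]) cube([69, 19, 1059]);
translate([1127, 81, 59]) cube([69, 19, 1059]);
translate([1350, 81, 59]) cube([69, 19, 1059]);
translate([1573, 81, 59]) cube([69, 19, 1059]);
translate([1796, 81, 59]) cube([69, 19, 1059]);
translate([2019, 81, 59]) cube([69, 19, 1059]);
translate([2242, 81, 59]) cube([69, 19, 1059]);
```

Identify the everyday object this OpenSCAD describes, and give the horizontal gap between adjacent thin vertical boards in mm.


A fence section. The picket gap is 154 mm.

Two posts, two rails, 10 pickets — a fence section. Span 2387 mm holds 10 pickets of 69 mm with 11 equal gaps: ⌊(2387 − 10·69) / 11⌋ = 154 mm.


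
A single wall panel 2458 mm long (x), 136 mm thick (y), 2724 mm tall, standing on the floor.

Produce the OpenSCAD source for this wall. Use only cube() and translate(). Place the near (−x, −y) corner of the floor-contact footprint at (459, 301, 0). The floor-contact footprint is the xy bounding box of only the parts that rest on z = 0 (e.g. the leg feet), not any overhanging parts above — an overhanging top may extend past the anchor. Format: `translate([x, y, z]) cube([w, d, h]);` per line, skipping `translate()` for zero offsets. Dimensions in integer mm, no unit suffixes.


translate([459, 301, 0]) cube([2458, 136, 2724]);


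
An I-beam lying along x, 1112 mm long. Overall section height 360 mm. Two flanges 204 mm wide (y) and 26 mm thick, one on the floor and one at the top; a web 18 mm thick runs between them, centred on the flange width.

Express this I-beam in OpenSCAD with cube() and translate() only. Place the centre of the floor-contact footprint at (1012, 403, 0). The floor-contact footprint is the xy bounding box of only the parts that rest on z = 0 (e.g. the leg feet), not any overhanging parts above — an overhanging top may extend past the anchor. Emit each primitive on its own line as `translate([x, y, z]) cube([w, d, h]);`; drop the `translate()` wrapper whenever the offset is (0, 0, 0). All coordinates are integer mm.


translate([456, 301, 0]) cube([1112, 204, 26]);
translate([456, 394, 26]) cube([1112, 18, 308]);
translate([456, 301, 334]) cube([1112, 204, 26]);


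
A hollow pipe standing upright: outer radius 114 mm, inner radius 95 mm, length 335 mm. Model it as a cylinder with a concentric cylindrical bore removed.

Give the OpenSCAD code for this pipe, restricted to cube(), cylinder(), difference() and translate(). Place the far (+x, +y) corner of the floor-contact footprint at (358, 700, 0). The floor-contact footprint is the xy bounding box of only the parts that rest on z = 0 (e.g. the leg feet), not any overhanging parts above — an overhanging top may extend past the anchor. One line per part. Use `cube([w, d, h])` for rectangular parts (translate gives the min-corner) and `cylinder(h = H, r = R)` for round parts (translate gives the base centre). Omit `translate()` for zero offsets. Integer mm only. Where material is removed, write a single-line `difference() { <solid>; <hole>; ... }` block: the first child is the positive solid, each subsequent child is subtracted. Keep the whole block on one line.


difference() { translate([244, 586, 0]) cylinder(h = 335, r = 114); translate([244, 586, 0]) cylinder(h = 335, r = 95); }


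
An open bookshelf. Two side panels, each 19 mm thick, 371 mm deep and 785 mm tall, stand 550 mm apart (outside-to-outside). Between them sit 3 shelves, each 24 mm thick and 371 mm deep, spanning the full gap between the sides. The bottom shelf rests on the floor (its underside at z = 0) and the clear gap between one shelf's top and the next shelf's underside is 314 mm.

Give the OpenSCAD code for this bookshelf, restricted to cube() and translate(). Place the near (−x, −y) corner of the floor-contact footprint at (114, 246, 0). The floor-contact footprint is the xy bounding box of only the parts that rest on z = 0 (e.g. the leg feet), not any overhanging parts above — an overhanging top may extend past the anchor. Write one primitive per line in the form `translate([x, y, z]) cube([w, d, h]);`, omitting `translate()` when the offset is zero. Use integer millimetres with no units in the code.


translate([114, 246, 0]) cube([19, 371, 785]);
translate([645, 246, 0]) cube([19, 371, 785]);
translate([133, 246, 0]) cube([512, 371, 24]);
translate([133, 246, 338]) cube([512, 371, 24]);
translate([133, 246, 676]) cube([512, 371, 24]);


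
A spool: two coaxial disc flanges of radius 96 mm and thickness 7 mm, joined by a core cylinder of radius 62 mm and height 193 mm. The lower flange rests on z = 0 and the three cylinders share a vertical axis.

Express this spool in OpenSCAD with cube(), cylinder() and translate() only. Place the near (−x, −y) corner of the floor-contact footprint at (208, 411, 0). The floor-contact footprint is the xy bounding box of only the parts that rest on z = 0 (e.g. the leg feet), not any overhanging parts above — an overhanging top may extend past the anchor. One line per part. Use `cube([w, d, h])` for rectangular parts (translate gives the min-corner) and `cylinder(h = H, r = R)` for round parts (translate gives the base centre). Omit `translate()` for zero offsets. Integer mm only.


translate([304, 507, 0]) cylinder(h = 7, r = 96);
translate([304, 507, 7]) cylinder(h = 193, r = 62);
translate([304, 507, 200]) cylinder(h = 7, r = 96);


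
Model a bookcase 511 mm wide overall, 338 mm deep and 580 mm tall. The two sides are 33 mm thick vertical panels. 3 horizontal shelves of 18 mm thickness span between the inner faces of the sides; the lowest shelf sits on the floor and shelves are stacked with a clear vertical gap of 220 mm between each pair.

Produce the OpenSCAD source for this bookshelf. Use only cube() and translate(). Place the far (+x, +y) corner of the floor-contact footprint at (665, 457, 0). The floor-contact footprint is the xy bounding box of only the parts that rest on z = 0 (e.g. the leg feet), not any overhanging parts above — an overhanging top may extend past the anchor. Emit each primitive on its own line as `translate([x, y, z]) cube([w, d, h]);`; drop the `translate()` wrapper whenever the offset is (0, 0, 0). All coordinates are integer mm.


translate([154, 119, 0]) cube([33, 338, 580]);
translate([632, 119, 0]) cube([33, 338, 580]);
translate([187, 119, 0]) cube([445, 338, 18]);
translate([187, 119, 238]) cube([445, 338, 18]);
translate([187, 119, 476]) cube([445, 338, 18]);


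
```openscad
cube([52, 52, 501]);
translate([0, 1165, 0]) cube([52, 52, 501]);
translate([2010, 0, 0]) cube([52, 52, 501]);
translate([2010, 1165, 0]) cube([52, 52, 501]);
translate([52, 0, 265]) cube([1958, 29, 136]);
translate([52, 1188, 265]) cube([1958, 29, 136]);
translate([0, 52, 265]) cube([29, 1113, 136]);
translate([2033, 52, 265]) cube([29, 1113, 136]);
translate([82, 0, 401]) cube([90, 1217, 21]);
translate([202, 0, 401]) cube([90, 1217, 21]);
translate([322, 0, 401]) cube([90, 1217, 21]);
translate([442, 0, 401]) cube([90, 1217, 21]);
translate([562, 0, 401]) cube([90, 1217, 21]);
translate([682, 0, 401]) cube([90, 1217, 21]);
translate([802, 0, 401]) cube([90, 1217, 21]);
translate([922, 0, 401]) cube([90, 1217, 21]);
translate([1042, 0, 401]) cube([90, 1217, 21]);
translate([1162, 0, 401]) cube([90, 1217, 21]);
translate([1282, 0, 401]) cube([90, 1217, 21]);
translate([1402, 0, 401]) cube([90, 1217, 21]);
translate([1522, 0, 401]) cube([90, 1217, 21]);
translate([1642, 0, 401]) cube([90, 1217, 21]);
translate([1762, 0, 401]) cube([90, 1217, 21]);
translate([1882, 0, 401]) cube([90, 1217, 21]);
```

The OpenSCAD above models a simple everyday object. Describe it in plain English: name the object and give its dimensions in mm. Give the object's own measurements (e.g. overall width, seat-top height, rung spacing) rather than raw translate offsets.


A bed frame 2062 mm long (x) by 1217 mm wide (y). Four 52×52 mm corner posts, 501 mm tall, at the corners of the footprint. Four rails of 29 mm thickness and 136 mm height run between adjacent posts with their undersides at z = 265 mm, their outer faces flush with the outside of the frame (the two x-running rails run between the posts' inner faces; the two y-running rails run between the posts' inner faces). 16 slats, each 90 mm wide (x) and 21 mm thick, lie across the top of the two x-running rails, running the full 1217 mm width of the frame in y; along x they sit between the end posts with a 30 mm gap after the −x posts and between neighbouring slats, leaving 38 mm before the +x posts.


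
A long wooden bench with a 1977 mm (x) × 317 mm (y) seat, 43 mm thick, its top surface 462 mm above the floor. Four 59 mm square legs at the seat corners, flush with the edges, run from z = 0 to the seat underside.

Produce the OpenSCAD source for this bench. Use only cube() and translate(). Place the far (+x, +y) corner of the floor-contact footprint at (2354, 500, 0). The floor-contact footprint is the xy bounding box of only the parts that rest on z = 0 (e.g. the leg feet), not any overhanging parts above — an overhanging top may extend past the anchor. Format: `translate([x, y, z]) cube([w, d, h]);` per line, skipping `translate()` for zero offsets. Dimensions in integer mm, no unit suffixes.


translate([377, 183, 419]) cube([1977, 317, 43]);
translate([377, 183, 0]) cube([59, 59, 419]);
translate([377, 441, 0]) cube([59, 59, 419]);
translate([2295, 183, 0]) cube([59, 59, 419]);
translate([2295, 441, 0]) cube([59, 59, 419]);


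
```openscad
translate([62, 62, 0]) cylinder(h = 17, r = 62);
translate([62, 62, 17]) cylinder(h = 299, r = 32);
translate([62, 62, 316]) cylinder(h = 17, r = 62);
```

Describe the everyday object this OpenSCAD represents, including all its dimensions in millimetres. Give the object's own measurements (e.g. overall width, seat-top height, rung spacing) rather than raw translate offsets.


A spool: two coaxial disc flanges of radius 62 mm and thickness 17 mm, joined by a core cylinder of radius 32 mm and height 299 mm. The lower flange rests on z = 0 and the three cylinders share a vertical axis.


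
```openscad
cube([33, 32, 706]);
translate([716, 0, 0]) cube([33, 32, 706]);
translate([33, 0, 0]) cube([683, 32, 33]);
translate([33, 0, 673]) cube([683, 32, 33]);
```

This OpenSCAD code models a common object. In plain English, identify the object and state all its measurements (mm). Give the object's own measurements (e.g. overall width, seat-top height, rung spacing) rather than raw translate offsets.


A rectangular picture frame lying in the x–z plane (depth along y). The opening is 683 mm wide (x) by 640 mm tall (z), surrounded by a border 33 mm wide on all four sides. The frame is 32 mm deep and is made of two full-height vertical stiles with two horizontal rails fitted between them.


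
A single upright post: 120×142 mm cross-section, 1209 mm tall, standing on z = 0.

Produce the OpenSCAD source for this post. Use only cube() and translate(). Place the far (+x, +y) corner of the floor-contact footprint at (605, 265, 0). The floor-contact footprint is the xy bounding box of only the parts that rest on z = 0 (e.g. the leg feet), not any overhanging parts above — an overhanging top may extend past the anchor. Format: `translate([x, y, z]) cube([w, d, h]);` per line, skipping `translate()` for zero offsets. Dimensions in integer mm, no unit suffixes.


translate([485, 123, 0]) cube([120, 142, 1209]);


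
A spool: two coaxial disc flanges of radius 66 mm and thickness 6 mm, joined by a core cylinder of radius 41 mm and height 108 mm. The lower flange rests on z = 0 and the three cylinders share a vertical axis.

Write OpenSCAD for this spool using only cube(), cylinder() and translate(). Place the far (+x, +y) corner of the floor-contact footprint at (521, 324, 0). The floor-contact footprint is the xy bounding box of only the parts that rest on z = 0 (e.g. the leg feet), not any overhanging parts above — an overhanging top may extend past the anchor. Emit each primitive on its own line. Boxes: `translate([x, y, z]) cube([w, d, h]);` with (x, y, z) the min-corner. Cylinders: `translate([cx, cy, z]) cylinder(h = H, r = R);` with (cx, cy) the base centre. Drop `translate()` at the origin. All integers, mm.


translate([455, 258, 0]) cylinder(h = 6, r = 66);
translate([455, 258, 6]) cylinder(h = 108, r = 41);
translate([455, 258, 114]) cylinder(h = 6, r = 66);
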